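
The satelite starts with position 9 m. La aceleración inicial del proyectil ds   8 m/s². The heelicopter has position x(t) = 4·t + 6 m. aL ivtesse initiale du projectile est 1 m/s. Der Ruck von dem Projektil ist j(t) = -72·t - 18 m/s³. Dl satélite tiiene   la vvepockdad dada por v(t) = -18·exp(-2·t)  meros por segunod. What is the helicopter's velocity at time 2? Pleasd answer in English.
We must differentiate our position equation x(t) = 4·t + 6 1 time. The derivative of position gives velocity: v(t) = 4. Using v(t) = 4 and substituting t = 2, we find v = 4.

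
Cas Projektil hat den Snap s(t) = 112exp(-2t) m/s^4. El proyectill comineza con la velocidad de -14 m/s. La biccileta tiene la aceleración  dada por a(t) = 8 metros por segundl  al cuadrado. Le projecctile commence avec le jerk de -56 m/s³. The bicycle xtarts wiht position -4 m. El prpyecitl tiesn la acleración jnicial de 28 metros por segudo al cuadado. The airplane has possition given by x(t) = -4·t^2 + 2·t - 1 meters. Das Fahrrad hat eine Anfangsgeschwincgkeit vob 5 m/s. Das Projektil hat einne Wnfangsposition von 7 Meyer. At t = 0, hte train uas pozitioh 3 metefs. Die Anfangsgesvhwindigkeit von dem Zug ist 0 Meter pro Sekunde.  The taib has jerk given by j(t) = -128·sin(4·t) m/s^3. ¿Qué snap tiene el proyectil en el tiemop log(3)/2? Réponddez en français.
En utilisant s(t) = 112·exp(-2·t) et en substituant t = log(3)/2, nous trouvons s = 112/3.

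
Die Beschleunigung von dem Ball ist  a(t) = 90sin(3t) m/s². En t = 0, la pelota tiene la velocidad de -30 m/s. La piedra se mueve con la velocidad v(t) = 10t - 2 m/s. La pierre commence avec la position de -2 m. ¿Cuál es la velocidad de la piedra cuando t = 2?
De la ecuación de la velocidad v(t) = 10·t - 2, sustituimos t = 2 para obtener v = 18.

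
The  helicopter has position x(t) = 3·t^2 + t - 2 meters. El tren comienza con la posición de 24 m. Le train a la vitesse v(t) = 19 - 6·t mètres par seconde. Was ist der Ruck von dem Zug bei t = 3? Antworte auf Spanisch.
Partiendo de la velocidad v(t) = 19 - 6·t, tomamos 2 derivadas. Tomando d/dt de v(t), encontramos a(t) = -6. Derivando la aceleración, obtenemos la sacudida: j(t) = 0. Usando j(t) = 0 y sustituyendo t = 3, encontramos j = 0.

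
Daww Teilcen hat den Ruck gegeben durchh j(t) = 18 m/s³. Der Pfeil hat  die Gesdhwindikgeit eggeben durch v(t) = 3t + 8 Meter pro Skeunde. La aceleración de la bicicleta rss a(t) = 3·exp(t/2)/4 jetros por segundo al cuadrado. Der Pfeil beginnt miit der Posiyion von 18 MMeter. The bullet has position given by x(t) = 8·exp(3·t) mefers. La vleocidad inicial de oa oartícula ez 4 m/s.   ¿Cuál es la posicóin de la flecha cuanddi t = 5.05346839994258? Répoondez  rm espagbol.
Necesitamos integrar nuestra ecuación de la velocidad v(t) = 3·t + 8 1 vez. La integral de la velocidad es la posición. Usando x(0) = 18, obtenemos x(t) = 3·t^2/2 + 8·t + 18. Usando x(t) = 3·t^2/2 + 8·t + 18 y sustituyendo t = 5.05346839994258, encontramos x = 96.7340615033680.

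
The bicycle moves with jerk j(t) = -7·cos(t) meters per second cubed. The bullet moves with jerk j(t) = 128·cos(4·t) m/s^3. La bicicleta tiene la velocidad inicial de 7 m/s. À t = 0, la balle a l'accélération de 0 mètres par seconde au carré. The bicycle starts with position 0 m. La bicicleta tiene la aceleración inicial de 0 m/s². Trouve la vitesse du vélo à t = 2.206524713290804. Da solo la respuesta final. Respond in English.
At t = 2.206524713290804, v = -4.15634632211172.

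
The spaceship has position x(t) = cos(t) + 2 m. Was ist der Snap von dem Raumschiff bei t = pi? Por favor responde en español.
Partiendo de la posición x(t) = cos(t) + 2, tomamos 4 derivadas. La derivada de la posición da la velocidad: v(t) = -sin(t). Derivando la velocidad, obtenemos la aceleración: a(t) = -cos(t). La derivada de la aceleración da la sacudida: j(t) = sin(t). Tomando d/dt de j(t), encontramos s(t) = cos(t). De la ecuación del snap s(t) = cos(t), sustituimos t = pi para obtener s = -1.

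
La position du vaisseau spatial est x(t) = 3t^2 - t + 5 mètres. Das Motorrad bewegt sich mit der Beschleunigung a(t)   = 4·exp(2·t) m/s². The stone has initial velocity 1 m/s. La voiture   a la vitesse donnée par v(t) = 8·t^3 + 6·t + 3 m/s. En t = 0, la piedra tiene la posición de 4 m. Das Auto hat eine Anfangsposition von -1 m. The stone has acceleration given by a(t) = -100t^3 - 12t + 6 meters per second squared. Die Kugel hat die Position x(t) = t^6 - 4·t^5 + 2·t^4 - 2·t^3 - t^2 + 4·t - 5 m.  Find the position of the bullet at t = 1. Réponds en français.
De l'équation de la position x(t) = t^6 - 4·t^5 + 2·t^4 - 2·t^3 - t^2 + 4·t - 5, nous substituons t = 1 pour obtenir x = -5.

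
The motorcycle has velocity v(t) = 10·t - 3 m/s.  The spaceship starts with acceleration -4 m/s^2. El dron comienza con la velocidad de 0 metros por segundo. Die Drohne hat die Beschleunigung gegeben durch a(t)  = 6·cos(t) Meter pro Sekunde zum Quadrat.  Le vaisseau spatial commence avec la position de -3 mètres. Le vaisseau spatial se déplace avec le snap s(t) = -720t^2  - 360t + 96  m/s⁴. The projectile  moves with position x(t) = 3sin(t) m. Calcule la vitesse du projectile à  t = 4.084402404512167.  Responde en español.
Debemos derivar nuestra ecuación de la posición x(t) = 3·sin(t) 1 vez. Derivando la posición, obtenemos la velocidad: v(t) = 3·cos(t). De la ecuación de la velocidad v(t) = 3·cos(t), sustituimos t = 4.084402404512167 para obtener v = -1.76254998840262.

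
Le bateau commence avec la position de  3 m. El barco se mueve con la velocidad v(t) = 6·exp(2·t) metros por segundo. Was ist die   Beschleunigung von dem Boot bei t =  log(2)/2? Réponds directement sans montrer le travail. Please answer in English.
a(log(2)/2) = 24.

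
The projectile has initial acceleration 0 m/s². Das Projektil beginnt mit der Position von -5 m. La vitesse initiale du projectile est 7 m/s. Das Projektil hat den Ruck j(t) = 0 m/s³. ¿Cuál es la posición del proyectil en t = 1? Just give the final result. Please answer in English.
The position at t = 1 is x = 2.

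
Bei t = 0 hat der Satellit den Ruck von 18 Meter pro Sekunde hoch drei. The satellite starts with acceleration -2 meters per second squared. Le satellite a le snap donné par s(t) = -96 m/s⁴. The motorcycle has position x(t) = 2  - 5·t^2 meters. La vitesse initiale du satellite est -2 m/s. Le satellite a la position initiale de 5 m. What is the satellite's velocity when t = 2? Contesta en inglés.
To find the answer, we compute 3 integrals of s(t) = -96. Taking ∫s(t)dt and applying j(0) = 18, we find j(t) = 18 - 96·t. Integrating jerk and using the initial condition a(0) = -2, we get a(t) = -48·t^2 + 18·t - 2. Finding the antiderivative of a(t) and using v(0) = -2: v(t) = -16·t^3 + 9·t^2 - 2·t - 2. We have velocity v(t) = -16·t^3 + 9·t^2 - 2·t - 2. Substituting t = 2: v(2) = -98.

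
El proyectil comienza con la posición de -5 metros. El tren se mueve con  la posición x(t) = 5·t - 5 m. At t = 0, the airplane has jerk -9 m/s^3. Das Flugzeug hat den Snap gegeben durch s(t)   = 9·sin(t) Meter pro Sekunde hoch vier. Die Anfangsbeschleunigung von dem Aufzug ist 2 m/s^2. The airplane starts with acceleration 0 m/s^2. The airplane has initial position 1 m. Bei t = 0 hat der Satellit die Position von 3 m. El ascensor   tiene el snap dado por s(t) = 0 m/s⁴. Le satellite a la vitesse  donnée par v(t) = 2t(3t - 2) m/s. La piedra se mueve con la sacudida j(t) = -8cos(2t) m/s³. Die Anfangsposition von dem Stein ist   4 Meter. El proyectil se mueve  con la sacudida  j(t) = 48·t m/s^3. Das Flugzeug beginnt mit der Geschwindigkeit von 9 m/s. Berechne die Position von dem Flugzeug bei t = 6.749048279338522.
Wir müssen unsere Gleichung für den Snap s(t) = 9·sin(t) 4-mal integrieren. Durch Integration von dem Snap und Verwendung der Anfangsbedingung j(0) = -9, erhalten wir j(t) = -9·cos(t). Das Integral von dem Ruck, mit a(0) = 0, ergibt die Beschleunigung: a(t) = -9·sin(t). Die Stammfunktion von der Beschleunigung, mit v(0) = 9, ergibt die Geschwindigkeit: v(t) = 9·cos(t). Mit ∫v(t)dt und Anwendung von x(0) = 1, finden wir x(t) = 9·sin(t) + 1. Mit x(t) = 9·sin(t) + 1 und Einsetzen von t = 6.749048279338522, finden wir x = 5.04274579751038.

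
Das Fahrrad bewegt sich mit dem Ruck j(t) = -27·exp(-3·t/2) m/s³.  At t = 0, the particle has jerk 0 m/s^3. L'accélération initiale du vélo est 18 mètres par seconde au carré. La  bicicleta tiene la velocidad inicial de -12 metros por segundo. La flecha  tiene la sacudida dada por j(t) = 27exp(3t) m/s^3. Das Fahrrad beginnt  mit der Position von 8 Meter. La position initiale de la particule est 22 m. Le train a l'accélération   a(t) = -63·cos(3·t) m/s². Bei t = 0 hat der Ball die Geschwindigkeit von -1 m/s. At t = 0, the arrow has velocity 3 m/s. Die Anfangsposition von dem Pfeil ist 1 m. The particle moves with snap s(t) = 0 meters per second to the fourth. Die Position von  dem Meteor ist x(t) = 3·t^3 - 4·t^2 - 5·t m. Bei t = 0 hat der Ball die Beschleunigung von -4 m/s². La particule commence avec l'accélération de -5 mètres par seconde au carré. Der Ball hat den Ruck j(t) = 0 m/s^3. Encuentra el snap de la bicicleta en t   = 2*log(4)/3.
Partiendo de la sacudida j(t) = -27·exp(-3·t/2), tomamos 1 derivada. La derivada de la sacudida da el snap: s(t) = 81·exp(-3·t/2)/2. Usando s(t) = 81·exp(-3·t/2)/2 y sustituyendo t = 2*log(4)/3, encontramos s = 81/8.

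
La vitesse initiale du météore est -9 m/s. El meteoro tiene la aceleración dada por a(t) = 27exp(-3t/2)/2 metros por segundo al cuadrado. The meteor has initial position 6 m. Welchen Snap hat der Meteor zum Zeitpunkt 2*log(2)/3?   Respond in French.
Pour résoudre ceci, nous devons prendre 2 dérivées de notre équation de l'accélération a(t) = 27·exp(-3·t/2)/2. En prenant d/dt de a(t), nous trouvons j(t) = -81·exp(-3·t/2)/4. La dérivée du jerk donne le snap: s(t) = 243·exp(-3·t/2)/8. De l'équation du snap s(t) = 243·exp(-3·t/2)/8, nous substituons t = 2*log(2)/3 pour obtenir s = 243/16.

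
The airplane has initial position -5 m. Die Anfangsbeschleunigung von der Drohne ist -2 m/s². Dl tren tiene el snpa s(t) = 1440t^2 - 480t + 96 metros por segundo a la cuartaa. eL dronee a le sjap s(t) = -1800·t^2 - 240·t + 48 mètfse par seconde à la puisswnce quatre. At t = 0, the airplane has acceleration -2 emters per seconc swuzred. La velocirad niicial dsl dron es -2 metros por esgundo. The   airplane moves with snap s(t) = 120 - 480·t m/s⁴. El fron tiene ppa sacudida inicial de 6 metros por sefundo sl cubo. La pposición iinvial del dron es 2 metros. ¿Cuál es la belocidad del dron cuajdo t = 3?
Necesitamos integrar nuestra ecuación del snap s(t) = -1800·t^2 - 240·t + 48 3 veces. Integrando el snap y usando la condición inicial j(0) = 6, obtenemos j(t) = -600·t^3 - 120·t^2 + 48·t + 6. Tomando ∫j(t)dt y aplicando a(0) = -2, encontramos a(t) = -150·t^4 - 40·t^3 + 24·t^2 + 6·t - 2. La antiderivada de la aceleración, con v(0) = -2, da la velocidad: v(t) = -30·t^5 - 10·t^4 + 8·t^3 + 3·t^2 - 2·t - 2. De la ecuación de la velocidad v(t) = -30·t^5 - 10·t^4 + 8·t^3 + 3·t^2 - 2·t - 2, sustituimos t = 3 para obtener v = -7865.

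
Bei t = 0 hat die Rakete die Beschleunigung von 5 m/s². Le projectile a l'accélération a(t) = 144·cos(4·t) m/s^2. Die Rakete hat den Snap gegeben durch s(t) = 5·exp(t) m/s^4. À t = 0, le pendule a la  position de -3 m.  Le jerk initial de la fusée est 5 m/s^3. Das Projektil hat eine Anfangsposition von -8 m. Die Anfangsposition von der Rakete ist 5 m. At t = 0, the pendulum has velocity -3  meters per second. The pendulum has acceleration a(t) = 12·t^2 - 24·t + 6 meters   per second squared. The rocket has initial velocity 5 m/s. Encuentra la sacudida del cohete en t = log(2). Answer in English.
We need to integrate our snap equation s(t) = 5·exp(t) 1 time. Integrating snap and using the initial condition j(0) = 5, we get j(t) = 5·exp(t). From the given jerk equation j(t) = 5·exp(t), we substitute t = log(2) to get j = 10.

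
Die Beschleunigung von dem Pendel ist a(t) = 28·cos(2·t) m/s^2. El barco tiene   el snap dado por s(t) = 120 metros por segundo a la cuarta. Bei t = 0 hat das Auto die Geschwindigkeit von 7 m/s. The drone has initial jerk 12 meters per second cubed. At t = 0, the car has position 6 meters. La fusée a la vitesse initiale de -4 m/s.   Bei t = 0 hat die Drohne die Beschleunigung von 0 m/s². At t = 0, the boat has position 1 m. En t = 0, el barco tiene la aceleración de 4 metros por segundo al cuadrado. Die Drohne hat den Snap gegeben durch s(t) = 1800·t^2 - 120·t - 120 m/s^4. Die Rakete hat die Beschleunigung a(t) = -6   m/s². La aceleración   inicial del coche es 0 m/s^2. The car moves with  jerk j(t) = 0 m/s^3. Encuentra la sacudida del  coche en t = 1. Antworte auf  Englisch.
Using j(t) = 0 and substituting t = 1, we find j = 0.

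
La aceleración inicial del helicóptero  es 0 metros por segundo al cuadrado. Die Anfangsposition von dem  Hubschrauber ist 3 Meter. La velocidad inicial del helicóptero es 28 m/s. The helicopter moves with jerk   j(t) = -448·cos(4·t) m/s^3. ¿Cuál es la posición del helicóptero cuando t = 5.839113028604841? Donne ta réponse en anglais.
We need to integrate our jerk equation j(t) = -448·cos(4·t) 3 times. Integrating jerk and using the initial condition a(0) = 0, we get a(t) = -112·sin(4·t). Taking ∫a(t)dt and applying v(0) = 28, we find v(t) = 28·cos(4·t). The antiderivative of velocity is position. Using x(0) = 3, we get x(t) = 7·sin(4·t) + 3. Using x(t) = 7·sin(4·t) + 3 and substituting t = 5.839113028604841, we find x = -3.85272385205501.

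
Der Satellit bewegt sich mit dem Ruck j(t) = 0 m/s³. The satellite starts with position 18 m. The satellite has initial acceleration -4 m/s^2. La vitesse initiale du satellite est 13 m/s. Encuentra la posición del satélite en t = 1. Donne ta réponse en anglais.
To find the answer, we compute 3 integrals of j(t) = 0. Taking ∫j(t)dt and applying a(0) = -4, we find a(t) = -4. The antiderivative of acceleration is velocity. Using v(0) = 13, we get v(t) = 13 - 4·t. The antiderivative of velocity is position. Using x(0) = 18, we get x(t) = -2·t^2 + 13·t + 18. From the given position equation x(t) = -2·t^2 + 13·t + 18, we substitute t = 1 to get x = 29.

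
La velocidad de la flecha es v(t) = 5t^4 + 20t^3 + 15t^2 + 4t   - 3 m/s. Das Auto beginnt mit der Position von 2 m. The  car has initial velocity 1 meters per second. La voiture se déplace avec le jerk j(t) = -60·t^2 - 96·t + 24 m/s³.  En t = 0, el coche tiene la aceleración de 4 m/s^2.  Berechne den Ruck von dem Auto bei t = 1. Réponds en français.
Nous avons le jerk j(t) = -60·t^2 - 96·t + 24. En substituant t = 1: j(1) = -132.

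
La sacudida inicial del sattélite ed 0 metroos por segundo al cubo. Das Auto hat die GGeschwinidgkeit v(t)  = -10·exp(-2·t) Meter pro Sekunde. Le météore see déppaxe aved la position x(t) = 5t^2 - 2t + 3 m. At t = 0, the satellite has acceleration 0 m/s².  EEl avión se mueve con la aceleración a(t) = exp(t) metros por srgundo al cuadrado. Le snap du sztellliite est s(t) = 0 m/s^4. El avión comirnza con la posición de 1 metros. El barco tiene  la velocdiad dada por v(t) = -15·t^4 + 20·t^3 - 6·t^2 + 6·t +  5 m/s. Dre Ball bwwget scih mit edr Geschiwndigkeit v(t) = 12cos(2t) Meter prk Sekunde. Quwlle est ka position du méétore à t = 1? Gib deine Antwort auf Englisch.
Using x(t) = 5·t^2 - 2·t + 3 and substituting t = 1, we find x = 6.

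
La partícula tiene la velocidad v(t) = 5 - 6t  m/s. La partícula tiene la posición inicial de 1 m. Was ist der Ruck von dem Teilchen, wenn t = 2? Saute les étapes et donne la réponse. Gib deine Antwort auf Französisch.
j(2) = 0.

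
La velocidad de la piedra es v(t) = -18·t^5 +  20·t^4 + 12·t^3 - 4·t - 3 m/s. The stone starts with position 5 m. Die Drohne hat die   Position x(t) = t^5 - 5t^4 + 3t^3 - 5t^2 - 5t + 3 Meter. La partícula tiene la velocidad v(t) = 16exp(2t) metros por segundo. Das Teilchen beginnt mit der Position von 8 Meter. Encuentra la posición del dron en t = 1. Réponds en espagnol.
Usando x(t) = t^5 - 5·t^4 + 3·t^3 - 5·t^2 - 5·t + 3 y sustituyendo t = 1, encontramos x = -8.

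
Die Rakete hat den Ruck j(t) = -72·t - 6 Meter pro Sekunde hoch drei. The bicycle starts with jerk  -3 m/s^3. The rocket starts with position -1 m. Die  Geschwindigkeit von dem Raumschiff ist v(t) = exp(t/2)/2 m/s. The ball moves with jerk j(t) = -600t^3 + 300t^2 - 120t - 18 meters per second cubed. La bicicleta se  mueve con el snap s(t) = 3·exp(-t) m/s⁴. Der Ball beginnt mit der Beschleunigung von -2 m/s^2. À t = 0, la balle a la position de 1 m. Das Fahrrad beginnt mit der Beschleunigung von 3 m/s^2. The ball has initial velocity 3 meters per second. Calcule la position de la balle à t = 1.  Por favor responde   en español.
Necesitamos integrar nuestra ecuación de la sacudida j(t) = -600·t^3 + 300·t^2 - 120·t - 18 3 veces. La integral de la sacudida, con a(0) = -2, da la aceleración: a(t) = -150·t^4 + 100·t^3 - 60·t^2 - 18·t - 2. La antiderivada de la aceleración, con v(0) = 3, da la velocidad: v(t) = -30·t^5 + 25·t^4 - 20·t^3 - 9·t^2 - 2·t + 3. La integral de la velocidad, con x(0) = 1, da la posición: x(t) = -5·t^6 + 5·t^5 - 5·t^4 - 3·t^3 - t^2 + 3·t + 1. Tenemos la posición x(t) = -5·t^6 + 5·t^5 - 5·t^4 - 3·t^3 - t^2 + 3·t + 1. Sustituyendo t = 1: x(1) = -5.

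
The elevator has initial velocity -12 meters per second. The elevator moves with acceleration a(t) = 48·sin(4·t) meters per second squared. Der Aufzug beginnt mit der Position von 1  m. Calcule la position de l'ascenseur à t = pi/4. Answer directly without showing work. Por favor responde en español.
En t = pi/4, x = 1.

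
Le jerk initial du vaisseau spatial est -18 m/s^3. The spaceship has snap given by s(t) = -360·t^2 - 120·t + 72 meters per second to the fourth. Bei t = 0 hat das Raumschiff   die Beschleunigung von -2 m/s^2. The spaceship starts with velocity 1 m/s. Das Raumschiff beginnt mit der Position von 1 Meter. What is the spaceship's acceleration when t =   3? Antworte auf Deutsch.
Wir müssen unsere Gleichung für den Snap s(t) = -360·t^2 - 120·t + 72 2-mal integrieren. Durch Integration von dem Snap und Verwendung der Anfangsbedingung j(0) = -18, erhalten wir j(t) = -120·t^3 - 60·t^2 + 72·t - 18. Durch Integration von dem Ruck und Verwendung der Anfangsbedingung a(0) = -2, erhalten wir a(t) = -30·t^4 - 20·t^3 + 36·t^2 - 18·t - 2. Aus der Gleichung für die Beschleunigung a(t) = -30·t^4 - 20·t^3 + 36·t^2 - 18·t - 2, setzen wir t = 3 ein und erhalten a = -2702.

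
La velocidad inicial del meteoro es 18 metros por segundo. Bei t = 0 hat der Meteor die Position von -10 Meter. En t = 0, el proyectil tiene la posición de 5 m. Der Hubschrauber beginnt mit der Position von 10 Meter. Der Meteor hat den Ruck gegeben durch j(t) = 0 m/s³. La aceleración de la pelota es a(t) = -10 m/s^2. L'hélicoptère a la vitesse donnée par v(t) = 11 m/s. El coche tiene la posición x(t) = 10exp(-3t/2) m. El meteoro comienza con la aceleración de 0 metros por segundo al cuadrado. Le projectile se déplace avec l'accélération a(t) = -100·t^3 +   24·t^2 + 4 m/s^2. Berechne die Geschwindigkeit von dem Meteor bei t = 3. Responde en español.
Necesitamos integrar nuestra ecuación de la sacudida j(t) = 0 2 veces. La integral de la sacudida, con a(0) = 0, da la aceleración: a(t) = 0. Tomando ∫a(t)dt y aplicando v(0) = 18, encontramos v(t) = 18. Usando v(t) = 18 y sustituyendo t = 3, encontramos v = 18.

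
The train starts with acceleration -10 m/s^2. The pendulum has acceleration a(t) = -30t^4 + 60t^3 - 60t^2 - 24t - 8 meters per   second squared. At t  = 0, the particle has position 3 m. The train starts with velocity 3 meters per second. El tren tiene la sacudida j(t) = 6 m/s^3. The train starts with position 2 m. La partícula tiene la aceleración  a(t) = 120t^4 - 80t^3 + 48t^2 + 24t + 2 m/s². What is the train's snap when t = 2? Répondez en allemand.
Um dies zu lösen, müssen wir 1 Ableitung unserer Gleichung für den Ruck j(t) = 6 nehmen. Durch Ableiten von dem Ruck erhalten wir den Snap: s(t) = 0. Mit s(t) = 0 und Einsetzen von t = 2, finden wir s = 0.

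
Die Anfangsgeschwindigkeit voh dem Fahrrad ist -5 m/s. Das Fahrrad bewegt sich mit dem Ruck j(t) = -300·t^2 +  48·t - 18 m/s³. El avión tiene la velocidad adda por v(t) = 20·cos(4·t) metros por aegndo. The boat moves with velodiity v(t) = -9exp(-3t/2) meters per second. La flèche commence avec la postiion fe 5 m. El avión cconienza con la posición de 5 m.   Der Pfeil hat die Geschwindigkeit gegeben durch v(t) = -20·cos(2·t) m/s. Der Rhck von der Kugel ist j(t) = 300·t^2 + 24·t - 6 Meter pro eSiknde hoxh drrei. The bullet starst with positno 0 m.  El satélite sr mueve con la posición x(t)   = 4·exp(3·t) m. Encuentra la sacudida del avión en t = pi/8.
Debemos derivar nuestra ecuación de la velocidad v(t) = 20·cos(4·t) 2 veces. La derivada de la velocidad da la aceleración: a(t) = -80·sin(4·t). Tomando d/dt de a(t), encontramos j(t) = -320·cos(4·t). Tenemos la sacudida j(t) = -320·cos(4·t). Sustituyendo t = pi/8: j(pi/8) = 0.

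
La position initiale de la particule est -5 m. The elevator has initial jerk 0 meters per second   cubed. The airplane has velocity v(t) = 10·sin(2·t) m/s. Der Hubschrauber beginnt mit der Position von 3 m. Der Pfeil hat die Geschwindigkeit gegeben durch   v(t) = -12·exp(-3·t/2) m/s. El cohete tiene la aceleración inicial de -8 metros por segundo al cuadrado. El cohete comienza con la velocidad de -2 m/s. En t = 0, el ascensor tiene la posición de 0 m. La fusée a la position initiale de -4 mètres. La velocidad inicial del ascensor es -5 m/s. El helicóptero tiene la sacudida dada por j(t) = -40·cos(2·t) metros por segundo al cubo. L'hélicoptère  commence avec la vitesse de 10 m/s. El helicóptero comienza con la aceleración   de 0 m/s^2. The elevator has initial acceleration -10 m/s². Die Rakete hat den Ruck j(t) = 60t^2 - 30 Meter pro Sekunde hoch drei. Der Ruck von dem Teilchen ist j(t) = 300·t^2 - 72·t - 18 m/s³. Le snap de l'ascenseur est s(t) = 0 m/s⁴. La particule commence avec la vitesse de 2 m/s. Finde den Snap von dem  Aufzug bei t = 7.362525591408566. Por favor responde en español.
Tenemos el snap s(t) = 0. Sustituyendo t = 7.362525591408566: s(7.362525591408566) = 0.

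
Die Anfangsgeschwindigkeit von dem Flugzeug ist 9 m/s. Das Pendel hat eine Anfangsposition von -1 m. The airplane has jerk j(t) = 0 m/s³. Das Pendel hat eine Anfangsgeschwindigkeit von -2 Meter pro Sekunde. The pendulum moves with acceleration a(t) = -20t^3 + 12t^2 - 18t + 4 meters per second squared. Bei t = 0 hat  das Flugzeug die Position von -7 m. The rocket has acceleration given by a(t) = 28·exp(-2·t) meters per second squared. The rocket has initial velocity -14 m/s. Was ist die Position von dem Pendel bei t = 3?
Wir müssen die Stammfunktion unserer Gleichung für die Beschleunigung a(t) = -20·t^3 + 12·t^2 - 18·t + 4 2-mal finden. Das Integral von der Beschleunigung, mit v(0) = -2, ergibt die Geschwindigkeit: v(t) = -5·t^4 + 4·t^3 - 9·t^2 + 4·t - 2. Durch Integration von der Geschwindigkeit und Verwendung der Anfangsbedingung x(0) = -1, erhalten wir x(t) = -t^5 + t^4 - 3·t^3 + 2·t^2 - 2·t - 1. Mit x(t) = -t^5 + t^4 - 3·t^3 + 2·t^2 - 2·t - 1 und Einsetzen von t = 3, finden wir x = -232.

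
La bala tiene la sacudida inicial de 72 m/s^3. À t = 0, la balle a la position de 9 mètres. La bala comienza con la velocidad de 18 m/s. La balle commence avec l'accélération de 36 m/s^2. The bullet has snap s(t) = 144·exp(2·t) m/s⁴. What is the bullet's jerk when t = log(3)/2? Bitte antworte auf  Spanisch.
Necesitamos integrar nuestra ecuación del snap s(t) = 144·exp(2·t) 1 vez. Tomando ∫s(t)dt y aplicando j(0) = 72, encontramos j(t) = 72·exp(2·t). De la ecuación de la sacudida j(t) = 72·exp(2·t), sustituimos t = log(3)/2 para obtener j = 216.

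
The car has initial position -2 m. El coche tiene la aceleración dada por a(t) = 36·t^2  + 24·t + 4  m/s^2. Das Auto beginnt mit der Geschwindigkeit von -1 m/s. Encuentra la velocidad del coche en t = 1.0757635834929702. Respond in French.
Nous devons intégrer notre équation de l'accélération a(t) = 36·t^2 + 24·t + 4 1 fois. En prenant ∫a(t)dt et en appliquant v(0) = -1, nous trouvons v(t) = 12·t^3 + 12·t^2 + 4·t - 1. De l'équation de la vitesse v(t) = 12·t^3 + 12·t^2 + 4·t - 1, nous substituons t = 1.0757635834929702 pour obtenir v = 32.1296138368287.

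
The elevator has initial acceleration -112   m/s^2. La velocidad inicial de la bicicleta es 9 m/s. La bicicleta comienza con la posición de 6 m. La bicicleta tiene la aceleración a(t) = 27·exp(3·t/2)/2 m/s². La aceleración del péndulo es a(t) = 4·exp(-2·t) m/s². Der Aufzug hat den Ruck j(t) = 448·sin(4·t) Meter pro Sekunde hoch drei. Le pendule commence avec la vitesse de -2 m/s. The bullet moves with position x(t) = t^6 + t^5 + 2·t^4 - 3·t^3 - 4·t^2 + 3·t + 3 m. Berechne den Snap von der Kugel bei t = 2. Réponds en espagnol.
Para resolver esto, necesitamos tomar 4 derivadas de nuestra ecuación de la posición x(t) = t^6 + t^5 + 2·t^4 - 3·t^3 - 4·t^2 + 3·t + 3. La derivada de la posición da la velocidad: v(t) = 6·t^5 + 5·t^4 + 8·t^3 - 9·t^2 - 8·t + 3. Tomando d/dt de v(t), encontramos a(t) = 30·t^4 + 20·t^3 + 24·t^2 - 18·t - 8. Derivando la aceleración, obtenemos la sacudida: j(t) = 120·t^3 + 60·t^2 + 48·t - 18. Derivando la sacudida, obtenemos el snap: s(t) = 360·t^2 + 120·t + 48. De la ecuación del snap s(t) = 360·t^2 + 120·t + 48, sustituimos t = 2 para obtener s = 1728.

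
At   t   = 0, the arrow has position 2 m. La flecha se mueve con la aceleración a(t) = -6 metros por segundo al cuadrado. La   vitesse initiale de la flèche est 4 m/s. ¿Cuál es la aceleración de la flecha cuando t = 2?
De la ecuación de la aceleración a(t) = -6, sustituimos t = 2 para obtener a = -6.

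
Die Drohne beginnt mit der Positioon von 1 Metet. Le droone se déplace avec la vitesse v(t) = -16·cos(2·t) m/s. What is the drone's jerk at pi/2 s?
Starting from velocity v(t) = -16·cos(2·t), we take 2 derivatives. The derivative of velocity gives acceleration: a(t) = 32·sin(2·t). Taking d/dt of a(t), we find j(t) = 64·cos(2·t). From the given jerk equation j(t) = 64·cos(2·t), we substitute t = pi/2 to get j = -64.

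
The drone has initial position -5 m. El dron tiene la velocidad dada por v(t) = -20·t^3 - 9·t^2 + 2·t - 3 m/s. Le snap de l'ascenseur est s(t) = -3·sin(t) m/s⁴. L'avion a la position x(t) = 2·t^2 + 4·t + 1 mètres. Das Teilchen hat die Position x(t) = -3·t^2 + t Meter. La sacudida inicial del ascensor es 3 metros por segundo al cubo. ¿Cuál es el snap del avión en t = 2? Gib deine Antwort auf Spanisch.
Partiendo de la posición x(t) = 2·t^2 + 4·t + 1, tomamos 4 derivadas. La derivada de la posición da la velocidad: v(t) = 4·t + 4. La derivada de la velocidad da la aceleración: a(t) = 4. Tomando d/dt de a(t), encontramos j(t) = 0. Tomando d/dt de j(t), encontramos s(t) = 0. Usando s(t) = 0 y sustituyendo t = 2, encontramos s = 0.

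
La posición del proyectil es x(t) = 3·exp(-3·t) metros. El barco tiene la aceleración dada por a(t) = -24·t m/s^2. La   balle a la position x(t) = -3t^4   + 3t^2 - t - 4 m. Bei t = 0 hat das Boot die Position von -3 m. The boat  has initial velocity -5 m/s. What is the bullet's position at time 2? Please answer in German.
Aus der Gleichung für die Position x(t) = -3·t^4 + 3·t^2 - t - 4, setzen wir t = 2 ein und erhalten x = -42.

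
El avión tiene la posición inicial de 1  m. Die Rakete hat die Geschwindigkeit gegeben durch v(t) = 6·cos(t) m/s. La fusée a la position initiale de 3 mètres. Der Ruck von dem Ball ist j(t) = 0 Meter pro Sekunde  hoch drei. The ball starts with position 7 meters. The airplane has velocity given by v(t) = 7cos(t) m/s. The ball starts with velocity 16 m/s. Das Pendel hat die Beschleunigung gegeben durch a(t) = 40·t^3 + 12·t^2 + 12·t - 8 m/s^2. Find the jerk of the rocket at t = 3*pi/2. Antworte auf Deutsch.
Ausgehend von der Geschwindigkeit v(t) = 6·cos(t), nehmen wir 2 Ableitungen. Die Ableitung von der Geschwindigkeit ergibt die Beschleunigung: a(t) = -6·sin(t). Mit d/dt von a(t) finden wir j(t) = -6·cos(t). Wir haben den Ruck j(t) = -6·cos(t). Durch Einsetzen von t = 3*pi/2: j(3*pi/2) = 0.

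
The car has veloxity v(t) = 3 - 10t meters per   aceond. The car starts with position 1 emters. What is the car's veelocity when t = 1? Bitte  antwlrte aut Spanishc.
De la ecuación de la velocidad v(t) = 3 - 10·t, sustituimos t = 1 para obtener v = -7.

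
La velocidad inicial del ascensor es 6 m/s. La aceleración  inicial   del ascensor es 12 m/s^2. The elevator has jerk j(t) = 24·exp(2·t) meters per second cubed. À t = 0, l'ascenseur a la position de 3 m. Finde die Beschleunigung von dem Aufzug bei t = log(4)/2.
Ausgehend von dem Ruck j(t) = 24·exp(2·t), nehmen wir 1 Stammfunktion. Das Integral von dem Ruck ist die Beschleunigung. Mit a(0) = 12 erhalten wir a(t) = 12·exp(2·t). Wir haben die Beschleunigung a(t) = 12·exp(2·t). Durch Einsetzen von t = log(4)/2: a(log(4)/2) = 48.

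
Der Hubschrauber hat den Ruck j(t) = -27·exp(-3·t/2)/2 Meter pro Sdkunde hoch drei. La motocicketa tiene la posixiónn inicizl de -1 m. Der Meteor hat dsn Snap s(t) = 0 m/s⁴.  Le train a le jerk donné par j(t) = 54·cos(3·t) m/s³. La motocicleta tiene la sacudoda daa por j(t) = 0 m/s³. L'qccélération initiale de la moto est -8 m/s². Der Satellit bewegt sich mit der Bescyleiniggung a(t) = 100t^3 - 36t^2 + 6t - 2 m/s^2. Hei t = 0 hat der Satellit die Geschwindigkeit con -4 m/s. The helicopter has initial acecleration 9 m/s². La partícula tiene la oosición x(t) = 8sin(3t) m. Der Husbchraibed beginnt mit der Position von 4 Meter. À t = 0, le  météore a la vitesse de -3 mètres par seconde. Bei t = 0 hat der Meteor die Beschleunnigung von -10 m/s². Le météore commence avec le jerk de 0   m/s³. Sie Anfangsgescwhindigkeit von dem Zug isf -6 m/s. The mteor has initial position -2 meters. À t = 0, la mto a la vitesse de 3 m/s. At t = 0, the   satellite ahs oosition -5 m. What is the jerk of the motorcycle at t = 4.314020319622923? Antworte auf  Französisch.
En utilisant j(t) = 0 et en substituant t = 4.314020319622923, nous trouvons j = 0.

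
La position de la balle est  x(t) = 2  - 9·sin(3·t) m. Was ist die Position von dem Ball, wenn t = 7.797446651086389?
Wir haben die Position x(t) = 2 - 9·sin(3·t). Durch Einsetzen von t = 7.797446651086389: x(7.797446651086389) = 10.8708637314160.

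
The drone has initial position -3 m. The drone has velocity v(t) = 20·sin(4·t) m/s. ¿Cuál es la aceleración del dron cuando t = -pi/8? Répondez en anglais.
We must differentiate our velocity equation v(t) = 20·sin(4·t) 1 time. The derivative of velocity gives acceleration: a(t) = 80·cos(4·t). Using a(t) = 80·cos(4·t) and substituting t = -pi/8, we find a = 0.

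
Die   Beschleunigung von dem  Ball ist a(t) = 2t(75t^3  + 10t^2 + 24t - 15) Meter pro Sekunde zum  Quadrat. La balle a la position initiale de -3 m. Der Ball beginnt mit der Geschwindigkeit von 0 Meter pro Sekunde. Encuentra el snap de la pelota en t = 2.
Debemos derivar nuestra ecuación de la aceleración a(t) = 2·t·(75·t^3 + 10·t^2 + 24·t - 15) 2 veces. La derivada de la aceleración da la sacudida: j(t) = 150·t^3 + 20·t^2 + 2·t·(225·t^2 + 20·t + 24) + 48·t - 30. Tomando d/dt de j(t), encontramos s(t) = 900·t^2 + 2·t·(450·t + 20) + 80·t + 96. Usando s(t) = 900·t^2 + 2·t·(450·t + 20) + 80·t + 96 y sustituyendo t = 2, encontramos s = 7536.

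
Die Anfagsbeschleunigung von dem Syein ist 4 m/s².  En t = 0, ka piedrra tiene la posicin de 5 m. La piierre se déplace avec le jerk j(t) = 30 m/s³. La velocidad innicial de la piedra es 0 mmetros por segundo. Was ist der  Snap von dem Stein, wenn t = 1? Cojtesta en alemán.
Um dies zu lösen, müssen wir 1 Ableitung unserer Gleichung für den Ruck j(t) = 30 nehmen. Mit d/dt von j(t) finden wir s(t) = 0. Wir haben den Snap s(t) = 0. Durch Einsetzen von t = 1: s(1) = 0.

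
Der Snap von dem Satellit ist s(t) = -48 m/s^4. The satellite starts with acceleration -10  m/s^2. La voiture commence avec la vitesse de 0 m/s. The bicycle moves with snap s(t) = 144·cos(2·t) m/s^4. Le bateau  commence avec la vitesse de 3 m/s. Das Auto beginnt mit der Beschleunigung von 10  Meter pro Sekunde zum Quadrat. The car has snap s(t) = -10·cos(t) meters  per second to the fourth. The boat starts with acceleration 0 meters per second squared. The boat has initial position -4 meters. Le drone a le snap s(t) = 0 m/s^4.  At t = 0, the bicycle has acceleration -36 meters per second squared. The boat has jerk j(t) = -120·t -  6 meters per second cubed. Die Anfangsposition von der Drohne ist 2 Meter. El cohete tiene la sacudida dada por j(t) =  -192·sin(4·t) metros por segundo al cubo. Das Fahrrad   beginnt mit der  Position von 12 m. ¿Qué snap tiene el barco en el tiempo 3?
Partiendo de la sacudida j(t) = -120·t - 6, tomamos 1 derivada. Derivando la sacudida, obtenemos el snap: s(t) = -120. Usando s(t) = -120 y sustituyendo t = 3, encontramos s = -120.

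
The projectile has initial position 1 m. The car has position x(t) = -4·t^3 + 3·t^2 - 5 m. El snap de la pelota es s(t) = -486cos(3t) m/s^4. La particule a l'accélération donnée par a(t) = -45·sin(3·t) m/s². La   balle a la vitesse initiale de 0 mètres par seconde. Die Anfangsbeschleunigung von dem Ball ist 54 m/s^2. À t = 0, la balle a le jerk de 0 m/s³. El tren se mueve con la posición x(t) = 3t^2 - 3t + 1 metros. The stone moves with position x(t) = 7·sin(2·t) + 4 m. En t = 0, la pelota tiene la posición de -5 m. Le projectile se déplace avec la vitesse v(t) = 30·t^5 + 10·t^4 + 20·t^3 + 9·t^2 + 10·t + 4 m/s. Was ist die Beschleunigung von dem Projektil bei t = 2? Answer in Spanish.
Para resolver esto, necesitamos tomar 1 derivada de nuestra ecuación de la velocidad v(t) = 30·t^5 + 10·t^4 + 20·t^3 + 9·t^2 + 10·t + 4. La derivada de la velocidad da la aceleración: a(t) = 150·t^4 + 40·t^3 + 60·t^2 + 18·t + 10. De la ecuación de la aceleración a(t) = 150·t^4 + 40·t^3 + 60·t^2 + 18·t + 10, sustituimos t = 2 para obtener a = 3006.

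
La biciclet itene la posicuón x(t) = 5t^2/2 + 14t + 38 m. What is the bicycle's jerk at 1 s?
Starting from position x(t) = 5·t^2/2 + 14·t + 38, we take 3 derivatives. Differentiating position, we get velocity: v(t) = 5·t + 14. The derivative of velocity gives acceleration: a(t) = 5. The derivative of acceleration gives jerk: j(t) = 0. Using j(t) = 0 and substituting t = 1, we find j = 0.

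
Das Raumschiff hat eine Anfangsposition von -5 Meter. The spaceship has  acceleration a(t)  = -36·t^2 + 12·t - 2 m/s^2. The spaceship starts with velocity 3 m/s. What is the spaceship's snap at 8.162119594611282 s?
Starting from acceleration a(t) = -36·t^2 + 12·t - 2, we take 2 derivatives. The derivative of acceleration gives jerk: j(t) = 12 - 72·t. Taking d/dt of j(t), we find s(t) = -72. Using s(t) = -72 and substituting t = 8.162119594611282, we find s = -72.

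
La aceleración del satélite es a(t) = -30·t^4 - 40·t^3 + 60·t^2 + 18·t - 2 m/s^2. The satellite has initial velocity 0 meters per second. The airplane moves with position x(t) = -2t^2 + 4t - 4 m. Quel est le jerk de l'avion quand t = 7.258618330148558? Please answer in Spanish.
Para resolver esto, necesitamos tomar 3 derivadas de nuestra ecuación de la posición x(t) = -2·t^2 + 4·t - 4. La derivada de la posición da la velocidad: v(t) = 4 - 4·t. Tomando d/dt de v(t), encontramos a(t) = -4. Derivando la aceleración, obtenemos la sacudida: j(t) = 0. Tenemos la sacudida j(t) = 0. Sustituyendo t = 7.258618330148558: j(7.258618330148558) = 0.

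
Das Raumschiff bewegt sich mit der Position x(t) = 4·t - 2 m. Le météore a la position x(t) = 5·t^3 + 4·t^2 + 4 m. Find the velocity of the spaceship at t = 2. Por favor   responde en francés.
En partant de la position x(t) = 4·t - 2, nous prenons 1 dérivée. En prenant d/dt de x(t), nous trouvons v(t) = 4. En utilisant v(t) = 4 et en substituant t = 2, nous trouvons v = 4.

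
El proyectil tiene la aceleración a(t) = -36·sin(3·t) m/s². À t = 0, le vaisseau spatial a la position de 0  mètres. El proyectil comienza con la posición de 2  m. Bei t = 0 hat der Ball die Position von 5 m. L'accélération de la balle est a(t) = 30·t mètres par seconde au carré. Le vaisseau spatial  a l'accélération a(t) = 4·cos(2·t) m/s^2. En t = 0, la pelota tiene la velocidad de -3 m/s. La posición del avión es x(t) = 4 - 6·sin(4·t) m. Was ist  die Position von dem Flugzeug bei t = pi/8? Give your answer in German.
Aus der Gleichung für die Position x(t) = 4 - 6·sin(4·t), setzen wir t = pi/8 ein und erhalten x = -2.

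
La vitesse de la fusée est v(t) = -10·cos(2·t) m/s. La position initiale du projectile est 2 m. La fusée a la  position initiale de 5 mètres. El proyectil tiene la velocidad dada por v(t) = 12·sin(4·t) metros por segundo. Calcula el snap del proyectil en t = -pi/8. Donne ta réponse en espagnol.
Para resolver esto, necesitamos tomar 3 derivadas de nuestra ecuación de la velocidad v(t) = 12·sin(4·t). Derivando la velocidad, obtenemos la aceleración: a(t) = 48·cos(4·t). Derivando la aceleración, obtenemos la sacudida: j(t) = -192·sin(4·t). Tomando d/dt de j(t), encontramos s(t) = -768·cos(4·t). Tenemos el snap s(t) = -768·cos(4·t). Sustituyendo t = -pi/8: s(-pi/8) = 0.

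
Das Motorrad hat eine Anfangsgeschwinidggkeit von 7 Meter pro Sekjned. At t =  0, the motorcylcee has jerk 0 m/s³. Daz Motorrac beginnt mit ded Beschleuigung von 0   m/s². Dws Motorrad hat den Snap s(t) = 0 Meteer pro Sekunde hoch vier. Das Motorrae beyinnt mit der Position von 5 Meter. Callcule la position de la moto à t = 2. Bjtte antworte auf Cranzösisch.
Nous devons intégrer notre équation du snap s(t) = 0 4 fois. L'intégrale du snap est le jerk. En utilisant j(0) = 0, nous obtenons j(t) = 0. En prenant ∫j(t)dt et en appliquant a(0) = 0, nous trouvons a(t) = 0. L'intégrale de l'accélération, avec v(0) = 7, donne la vitesse: v(t) = 7. En intégrant la vitesse et en utilisant la condition initiale x(0) = 5, nous obtenons x(t) = 7·t + 5. Nous avons la position x(t) = 7·t + 5. En substituant t = 2: x(2) = 19.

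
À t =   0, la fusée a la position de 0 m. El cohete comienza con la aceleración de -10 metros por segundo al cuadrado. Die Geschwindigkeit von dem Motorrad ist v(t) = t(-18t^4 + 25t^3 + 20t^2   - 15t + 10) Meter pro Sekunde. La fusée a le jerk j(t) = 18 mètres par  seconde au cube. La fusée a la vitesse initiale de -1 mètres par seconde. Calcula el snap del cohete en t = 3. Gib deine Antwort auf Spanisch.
Para resolver esto, necesitamos tomar 1 derivada de nuestra ecuación de la sacudida j(t) = 18. La derivada de la sacudida da el snap: s(t) = 0. De la ecuación del snap s(t) = 0, sustituimos t = 3 para obtener s = 0.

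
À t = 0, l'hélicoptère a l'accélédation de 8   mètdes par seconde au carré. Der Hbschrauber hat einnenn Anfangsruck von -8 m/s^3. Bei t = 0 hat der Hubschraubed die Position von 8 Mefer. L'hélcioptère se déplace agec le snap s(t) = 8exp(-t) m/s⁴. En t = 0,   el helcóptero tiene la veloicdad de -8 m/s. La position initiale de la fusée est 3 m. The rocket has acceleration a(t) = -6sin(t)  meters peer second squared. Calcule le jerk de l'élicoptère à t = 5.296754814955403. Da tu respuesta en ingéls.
To solve this, we need to take 1 integral of our snap equation s(t) = 8·exp(-t). The integral of snap, with j(0) = -8, gives jerk: j(t) = -8·exp(-t). We have jerk j(t) = -8·exp(-t). Substituting t = 5.296754814955403: j(5.296754814955403) = -0.0400625509204987.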